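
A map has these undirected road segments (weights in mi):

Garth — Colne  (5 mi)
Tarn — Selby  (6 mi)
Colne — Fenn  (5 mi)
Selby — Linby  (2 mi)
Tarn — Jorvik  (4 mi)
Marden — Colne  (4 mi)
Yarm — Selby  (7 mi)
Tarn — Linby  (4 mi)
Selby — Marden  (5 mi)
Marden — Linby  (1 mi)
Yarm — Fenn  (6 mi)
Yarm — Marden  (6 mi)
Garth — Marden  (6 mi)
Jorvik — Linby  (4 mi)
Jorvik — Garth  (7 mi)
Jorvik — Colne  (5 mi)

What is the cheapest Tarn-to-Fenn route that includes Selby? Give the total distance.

Best Tarn to Selby: Tarn → Selby costing 6
Shortest Selby→Fenn: Selby → Linby → Marden → Colne → Fenn = 12
Total via Selby: 6 + 12 = 18 mi.

18 mi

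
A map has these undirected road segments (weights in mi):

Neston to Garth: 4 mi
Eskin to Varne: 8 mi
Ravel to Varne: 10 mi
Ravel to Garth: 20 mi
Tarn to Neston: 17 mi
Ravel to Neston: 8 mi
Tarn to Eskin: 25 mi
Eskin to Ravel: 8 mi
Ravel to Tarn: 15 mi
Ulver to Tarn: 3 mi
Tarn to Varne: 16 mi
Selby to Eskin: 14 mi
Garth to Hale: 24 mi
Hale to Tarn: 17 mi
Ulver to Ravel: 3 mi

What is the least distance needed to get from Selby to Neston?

Settle nodes by increasing distance from Selby:
Selby: 0
Eskin: 14  (via Selby)
Varne: 22  (via Eskin)
Ravel: 22  (via Eskin)
Ulver: 25  (via Ravel)
Tarn: 28  (via Ulver)
Neston: 30  (via Ravel)
Shortest route: Selby–Eskin–Ravel–Neston = 30 mi.

30 mi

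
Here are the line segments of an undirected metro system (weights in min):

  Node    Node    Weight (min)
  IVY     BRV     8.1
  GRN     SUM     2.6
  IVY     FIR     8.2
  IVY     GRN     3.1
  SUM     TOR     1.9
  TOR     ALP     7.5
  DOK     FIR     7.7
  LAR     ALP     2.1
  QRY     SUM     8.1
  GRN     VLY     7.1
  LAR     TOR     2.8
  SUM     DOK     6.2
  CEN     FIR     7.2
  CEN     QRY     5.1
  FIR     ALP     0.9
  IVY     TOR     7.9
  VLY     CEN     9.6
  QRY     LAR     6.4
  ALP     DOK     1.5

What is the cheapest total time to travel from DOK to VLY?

15.9 min

Running Dijkstra from DOK:
DOK: 0
ALP: 1.5  (via DOK)
FIR: 2.4  (via ALP)
LAR: 3.6  (via ALP)
SUM: 6.2  (via DOK)
TOR: 6.4  (via LAR)
GRN: 8.8  (via SUM)
CEN: 9.6  (via FIR)
QRY: 10  (via LAR)
IVY: 10.6  (via FIR)
VLY: 15.9  (via GRN)
Shortest route: DOK → SUM → GRN → VLY = 15.9 min.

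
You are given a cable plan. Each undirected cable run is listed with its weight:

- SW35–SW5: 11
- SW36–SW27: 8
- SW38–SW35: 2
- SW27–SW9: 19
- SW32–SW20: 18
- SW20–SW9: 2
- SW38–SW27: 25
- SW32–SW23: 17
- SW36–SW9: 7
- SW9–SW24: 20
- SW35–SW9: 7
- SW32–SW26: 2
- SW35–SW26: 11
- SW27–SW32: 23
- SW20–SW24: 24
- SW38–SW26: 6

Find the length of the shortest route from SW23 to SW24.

Enumerating some paths:
SW23 → SW32 → SW26 → SW35 → SW9 → SW24: 17+2+11+7+20 = 57
SW23 → SW32 → SW26 → SW38 → SW35 → SW9 → SW24: 17+2+6+2+7+20 = 54
The minimum is 54 via SW23 → SW32 → SW26 → SW38 → SW35 → SW9 → SW24.

54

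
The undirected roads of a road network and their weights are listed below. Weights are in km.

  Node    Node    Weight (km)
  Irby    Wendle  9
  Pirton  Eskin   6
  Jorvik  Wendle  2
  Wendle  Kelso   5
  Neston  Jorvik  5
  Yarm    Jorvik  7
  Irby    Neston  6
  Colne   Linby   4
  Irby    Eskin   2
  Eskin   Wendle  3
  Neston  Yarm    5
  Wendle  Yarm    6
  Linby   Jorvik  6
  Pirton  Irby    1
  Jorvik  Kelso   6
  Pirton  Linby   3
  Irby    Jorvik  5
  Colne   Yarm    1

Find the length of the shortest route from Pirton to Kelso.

11 km

Running Dijkstra from Pirton:
Pirton: 0
Irby: 1  (via Pirton)
Linby: 3  (via Pirton)
Eskin: 3  (via Irby)
Wendle: 6  (via Eskin)
Jorvik: 6  (via Irby)
Neston: 7  (via Irby)
Colne: 7  (via Linby)
Yarm: 8  (via Colne)
Kelso: 11  (via Wendle)
Shortest route: Pirton–Irby–Eskin–Wendle–Kelso = 11 km.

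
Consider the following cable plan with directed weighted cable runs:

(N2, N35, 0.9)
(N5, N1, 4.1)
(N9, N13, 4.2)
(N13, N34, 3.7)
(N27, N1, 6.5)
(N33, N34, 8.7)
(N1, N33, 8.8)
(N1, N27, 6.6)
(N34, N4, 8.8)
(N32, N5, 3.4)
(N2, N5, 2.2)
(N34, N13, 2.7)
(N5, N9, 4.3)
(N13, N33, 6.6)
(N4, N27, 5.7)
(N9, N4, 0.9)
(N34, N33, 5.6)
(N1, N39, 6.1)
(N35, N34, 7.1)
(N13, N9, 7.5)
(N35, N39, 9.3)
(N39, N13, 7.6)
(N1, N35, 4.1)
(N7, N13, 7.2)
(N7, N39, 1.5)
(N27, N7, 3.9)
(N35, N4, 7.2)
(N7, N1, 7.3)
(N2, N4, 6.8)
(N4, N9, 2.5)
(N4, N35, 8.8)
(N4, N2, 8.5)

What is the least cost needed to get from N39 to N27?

Shortest distances from N39:
N39: 0
N13: 7.6  (via N39)
N34: 11.3  (via N13)
N33: 14.2  (via N13)
N9: 15.1  (via N13)
N4: 16  (via N9)
N27: 21.7  (via N4)
Shortest route: N39–N13–N9–N4–N27 = 21.7.

21.7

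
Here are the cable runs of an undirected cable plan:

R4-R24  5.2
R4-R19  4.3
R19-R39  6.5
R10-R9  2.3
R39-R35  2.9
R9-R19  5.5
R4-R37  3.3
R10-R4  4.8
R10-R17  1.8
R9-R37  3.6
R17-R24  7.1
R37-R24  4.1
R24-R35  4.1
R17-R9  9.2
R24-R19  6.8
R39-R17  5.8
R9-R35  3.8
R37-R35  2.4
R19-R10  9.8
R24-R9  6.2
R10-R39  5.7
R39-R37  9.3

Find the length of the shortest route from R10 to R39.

Compare a few routes:
R10–R39: 5.7 = 5.7
R10–R17–R39: 1.8+5.8 = 7.6
The minimum is 5.7 via R10–R39.

5.7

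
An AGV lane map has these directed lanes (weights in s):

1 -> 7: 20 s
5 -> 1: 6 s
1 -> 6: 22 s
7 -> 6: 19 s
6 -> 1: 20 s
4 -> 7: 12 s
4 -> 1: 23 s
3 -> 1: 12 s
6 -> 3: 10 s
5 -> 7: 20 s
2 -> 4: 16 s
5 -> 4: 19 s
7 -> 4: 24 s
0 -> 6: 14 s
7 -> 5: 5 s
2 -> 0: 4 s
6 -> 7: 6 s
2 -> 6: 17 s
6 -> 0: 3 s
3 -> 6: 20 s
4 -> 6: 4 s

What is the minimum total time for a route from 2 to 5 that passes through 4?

31 s

Shortest 2→4: 2–4 = 16
Shortest 4→5: 4–6–7–5 = 15
Total via 4: 16 + 15 = 31 s.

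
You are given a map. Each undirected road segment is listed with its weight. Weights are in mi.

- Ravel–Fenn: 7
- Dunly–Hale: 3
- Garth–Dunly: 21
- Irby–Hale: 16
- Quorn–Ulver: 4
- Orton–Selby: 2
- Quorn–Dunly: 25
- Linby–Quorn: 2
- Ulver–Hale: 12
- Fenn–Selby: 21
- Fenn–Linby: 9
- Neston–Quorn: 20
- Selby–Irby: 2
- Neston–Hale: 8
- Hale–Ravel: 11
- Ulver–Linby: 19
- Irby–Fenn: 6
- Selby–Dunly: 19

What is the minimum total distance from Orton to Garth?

42 mi

Candidate routes:
Orton → Selby → Dunly → Garth: 2+19+21 = 42
Orton → Selby → Irby → Fenn → Linby → Quorn → Ulver → Hale → Dunly → Garth: 2+2+6+9+2+4+12+3+21 = 61
Orton → Selby → Irby → Hale → Dunly → Garth: 2+2+16+3+21 = 44
Orton → Selby → Irby → Fenn → Ravel → Hale → Dunly → Garth: 2+2+6+7+11+3+21 = 52
The minimum is 42 mi via Orton → Selby → Dunly → Garth.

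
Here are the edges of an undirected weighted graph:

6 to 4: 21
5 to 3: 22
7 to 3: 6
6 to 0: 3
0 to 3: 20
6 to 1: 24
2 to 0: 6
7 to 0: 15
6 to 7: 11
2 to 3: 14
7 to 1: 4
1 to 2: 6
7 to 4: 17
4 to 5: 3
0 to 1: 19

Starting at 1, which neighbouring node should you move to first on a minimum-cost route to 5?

7

Enumerating some paths:
1 → 2 → 0 → 6 → 4 → 5: 6+6+3+21+3 = 39
1 → 7 → 4 → 5: 4+17+3 = 24
1 → 7 → 3 → 5: 4+6+22 = 32
1 → 7 → 6 → 4 → 5: 4+11+21+3 = 39
The minimum is 24 via 1 → 7 → 4 → 5.
So from 1 the first move is to 7.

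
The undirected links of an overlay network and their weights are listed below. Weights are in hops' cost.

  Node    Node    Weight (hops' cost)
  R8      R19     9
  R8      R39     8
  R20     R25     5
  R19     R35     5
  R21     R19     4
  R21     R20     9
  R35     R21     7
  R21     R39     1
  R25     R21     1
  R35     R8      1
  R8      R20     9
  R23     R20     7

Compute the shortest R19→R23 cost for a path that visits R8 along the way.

22 hops' cost

Shortest R19→R8: R19 → R35 → R8 = 6
Shortest R8→R23: R8 → R20 → R23 = 16
Total via R8: 6 + 16 = 22 hops' cost.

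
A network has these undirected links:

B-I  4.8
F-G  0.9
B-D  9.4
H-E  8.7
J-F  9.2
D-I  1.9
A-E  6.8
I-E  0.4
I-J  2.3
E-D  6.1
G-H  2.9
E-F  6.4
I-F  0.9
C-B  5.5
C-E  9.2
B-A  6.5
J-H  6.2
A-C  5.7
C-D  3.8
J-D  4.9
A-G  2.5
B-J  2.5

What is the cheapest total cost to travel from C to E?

Shortest distances from C:
C: 0
D: 3.8  (via C)
B: 5.5  (via C)
A: 5.7  (via C)
I: 5.7  (via D)
E: 6.1  (via I)
Shortest route: C–D–I–E = 6.1.

6.1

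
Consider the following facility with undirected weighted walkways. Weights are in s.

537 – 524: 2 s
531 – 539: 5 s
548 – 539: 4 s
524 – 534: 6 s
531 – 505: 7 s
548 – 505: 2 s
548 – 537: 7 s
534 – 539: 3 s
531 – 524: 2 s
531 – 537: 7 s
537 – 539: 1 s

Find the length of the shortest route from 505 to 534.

9 s

Running Dijkstra from 505:
505: 0
548: 2  (via 505)
539: 6  (via 548)
537: 7  (via 539)
531: 7  (via 505)
534: 9  (via 539)
Shortest route: 505 → 548 → 539 → 534 = 9 s.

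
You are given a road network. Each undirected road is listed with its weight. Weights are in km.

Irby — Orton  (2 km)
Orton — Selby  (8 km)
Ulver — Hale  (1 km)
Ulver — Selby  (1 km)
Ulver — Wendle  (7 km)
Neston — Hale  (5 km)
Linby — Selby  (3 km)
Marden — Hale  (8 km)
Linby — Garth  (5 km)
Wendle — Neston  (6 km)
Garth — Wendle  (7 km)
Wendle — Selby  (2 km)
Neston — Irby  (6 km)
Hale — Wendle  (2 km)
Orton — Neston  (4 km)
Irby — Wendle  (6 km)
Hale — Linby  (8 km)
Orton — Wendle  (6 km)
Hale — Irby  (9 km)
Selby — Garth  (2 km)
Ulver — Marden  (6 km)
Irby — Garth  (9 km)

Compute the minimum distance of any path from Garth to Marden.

9 km

Candidate routes:
Garth–Selby–Ulver–Marden: 2+1+6 = 9
Garth–Selby–Ulver–Hale–Marden: 2+1+1+8 = 12
The minimum is 9 km via Garth–Selby–Ulver–Marden.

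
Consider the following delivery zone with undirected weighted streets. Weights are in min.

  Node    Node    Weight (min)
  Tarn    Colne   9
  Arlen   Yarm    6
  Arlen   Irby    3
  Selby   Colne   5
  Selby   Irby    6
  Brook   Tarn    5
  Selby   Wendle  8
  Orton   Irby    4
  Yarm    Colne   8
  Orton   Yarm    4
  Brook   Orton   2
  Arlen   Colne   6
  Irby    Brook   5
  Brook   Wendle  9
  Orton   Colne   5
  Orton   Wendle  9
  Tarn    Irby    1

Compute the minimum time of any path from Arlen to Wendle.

Running Dijkstra from Arlen:
Arlen: 0
Irby: 3  (via Arlen)
Tarn: 4  (via Irby)
Colne: 6  (via Arlen)
Yarm: 6  (via Arlen)
Orton: 7  (via Irby)
Brook: 8  (via Irby)
Selby: 9  (via Irby)
Wendle: 16  (via Orton)
Shortest route: Arlen–Irby–Orton–Wendle = 16 min.

16 min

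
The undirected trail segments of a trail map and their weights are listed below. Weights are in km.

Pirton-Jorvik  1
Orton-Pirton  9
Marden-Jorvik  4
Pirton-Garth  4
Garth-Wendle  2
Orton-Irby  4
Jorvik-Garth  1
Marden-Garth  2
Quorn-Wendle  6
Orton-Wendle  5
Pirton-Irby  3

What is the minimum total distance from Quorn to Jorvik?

9 km

Shortest distances from Quorn:
Quorn: 0
Wendle: 6  (via Quorn)
Garth: 8  (via Wendle)
Jorvik: 9  (via Garth)
Shortest route: Quorn → Wendle → Garth → Jorvik = 9 km.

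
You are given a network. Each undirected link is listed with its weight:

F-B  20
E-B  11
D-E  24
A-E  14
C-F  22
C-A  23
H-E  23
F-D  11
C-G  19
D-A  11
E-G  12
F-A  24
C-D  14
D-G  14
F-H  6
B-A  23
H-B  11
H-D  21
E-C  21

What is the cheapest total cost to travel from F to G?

25

Settle nodes by increasing distance from F:
F: 0
H: 6  (via F)
D: 11  (via F)
B: 17  (via H)
A: 22  (via D)
C: 22  (via F)
G: 25  (via D)
Shortest route: F → D → G = 25.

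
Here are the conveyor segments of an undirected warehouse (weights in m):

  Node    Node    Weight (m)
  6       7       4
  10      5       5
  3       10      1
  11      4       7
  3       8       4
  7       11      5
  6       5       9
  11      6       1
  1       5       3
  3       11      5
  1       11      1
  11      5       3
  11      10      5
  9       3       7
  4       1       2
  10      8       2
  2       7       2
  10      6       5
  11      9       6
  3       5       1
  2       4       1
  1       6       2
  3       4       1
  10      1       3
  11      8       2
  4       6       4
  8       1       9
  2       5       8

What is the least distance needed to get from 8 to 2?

Running Dijkstra from 8:
8: 0
10: 2  (via 8)
11: 2  (via 8)
1: 3  (via 11)
3: 3  (via 10)
6: 3  (via 11)
4: 4  (via 3)
5: 4  (via 3)
2: 5  (via 4)
Shortest route: 8 → 10 → 3 → 4 → 2 = 5 m.

5 m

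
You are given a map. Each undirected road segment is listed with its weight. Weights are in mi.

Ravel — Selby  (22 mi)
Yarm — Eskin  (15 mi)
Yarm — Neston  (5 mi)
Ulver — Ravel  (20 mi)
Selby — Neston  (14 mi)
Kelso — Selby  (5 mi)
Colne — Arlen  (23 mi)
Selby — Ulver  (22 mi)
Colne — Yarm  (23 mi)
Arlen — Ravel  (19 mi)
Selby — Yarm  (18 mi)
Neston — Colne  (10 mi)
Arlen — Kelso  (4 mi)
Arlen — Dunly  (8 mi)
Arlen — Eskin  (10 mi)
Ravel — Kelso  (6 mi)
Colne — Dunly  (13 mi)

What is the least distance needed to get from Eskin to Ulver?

Candidate routes:
Eskin–Arlen–Ravel–Ulver: 10+19+20 = 49
Eskin–Arlen–Kelso–Ravel–Ulver: 10+4+6+20 = 40
Eskin–Yarm–Selby–Ulver: 15+18+22 = 55
Eskin–Arlen–Kelso–Selby–Ulver: 10+4+5+22 = 41
Cheapest is Eskin–Arlen–Kelso–Ravel–Ulver at 40 mi.

40 mi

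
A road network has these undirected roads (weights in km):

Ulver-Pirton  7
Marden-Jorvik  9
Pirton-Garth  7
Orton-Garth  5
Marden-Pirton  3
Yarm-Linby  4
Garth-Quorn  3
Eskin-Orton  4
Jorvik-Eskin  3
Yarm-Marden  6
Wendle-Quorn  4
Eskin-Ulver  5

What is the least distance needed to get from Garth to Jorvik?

Running Dijkstra from Garth:
Garth: 0
Quorn: 3  (via Garth)
Orton: 5  (via Garth)
Pirton: 7  (via Garth)
Wendle: 7  (via Quorn)
Eskin: 9  (via Orton)
Marden: 10  (via Pirton)
Jorvik: 12  (via Eskin)
Shortest route: Garth–Orton–Eskin–Jorvik = 12 km.

12 km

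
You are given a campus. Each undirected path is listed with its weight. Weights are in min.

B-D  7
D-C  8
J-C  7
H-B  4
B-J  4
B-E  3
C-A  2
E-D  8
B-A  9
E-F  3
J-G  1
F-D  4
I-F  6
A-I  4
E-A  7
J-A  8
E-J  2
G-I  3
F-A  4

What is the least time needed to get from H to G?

Enumerating some paths:
H → B → J → G: 4+4+1 = 9
H → B → E → F → I → G: 4+3+3+6+3 = 19
H → B → E → J → G: 4+3+2+1 = 10
The minimum is 9 min via H → B → J → G.

9 min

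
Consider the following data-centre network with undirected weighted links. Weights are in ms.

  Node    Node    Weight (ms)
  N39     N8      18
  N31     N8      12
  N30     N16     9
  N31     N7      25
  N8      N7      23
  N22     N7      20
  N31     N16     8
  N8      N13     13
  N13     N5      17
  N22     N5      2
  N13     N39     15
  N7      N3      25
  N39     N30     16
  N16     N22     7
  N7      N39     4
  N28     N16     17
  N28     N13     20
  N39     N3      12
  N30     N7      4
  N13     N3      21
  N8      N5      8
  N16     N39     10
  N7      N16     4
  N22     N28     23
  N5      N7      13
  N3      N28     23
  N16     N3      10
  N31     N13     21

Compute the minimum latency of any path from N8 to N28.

Running Dijkstra from N8:
N8: 0
N5: 8  (via N8)
N22: 10  (via N5)
N31: 12  (via N8)
N13: 13  (via N8)
N16: 17  (via N22)
N39: 18  (via N8)
N7: 21  (via N5)
N30: 25  (via N7)
N3: 27  (via N16)
N28: 33  (via N22)
Shortest route: N8 → N5 → N22 → N28 = 33 ms.

33 ms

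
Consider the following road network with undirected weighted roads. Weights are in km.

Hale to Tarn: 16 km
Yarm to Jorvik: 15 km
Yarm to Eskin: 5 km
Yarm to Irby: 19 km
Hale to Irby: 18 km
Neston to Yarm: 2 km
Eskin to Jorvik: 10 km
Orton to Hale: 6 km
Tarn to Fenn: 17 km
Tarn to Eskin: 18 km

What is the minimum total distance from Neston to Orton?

Shortest distances from Neston:
Neston: 0
Yarm: 2  (via Neston)
Eskin: 7  (via Yarm)
Jorvik: 17  (via Yarm)
Irby: 21  (via Yarm)
Tarn: 25  (via Eskin)
Hale: 39  (via Irby)
Fenn: 42  (via Tarn)
Orton: 45  (via Hale)
Shortest route: Neston–Yarm–Irby–Hale–Orton = 45 km.

45 km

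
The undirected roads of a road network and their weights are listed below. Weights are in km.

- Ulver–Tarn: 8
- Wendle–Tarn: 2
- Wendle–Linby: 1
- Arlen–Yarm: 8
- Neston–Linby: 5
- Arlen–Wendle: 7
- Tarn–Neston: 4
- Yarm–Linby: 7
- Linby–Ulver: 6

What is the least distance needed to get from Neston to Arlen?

13 km

Compare a few routes:
Neston - Tarn - Wendle - Linby - Yarm - Arlen: 4+2+1+7+8 = 22
Neston - Tarn - Wendle - Arlen: 4+2+7 = 13
Neston - Linby - Yarm - Arlen: 5+7+8 = 20
Cheapest is Neston - Tarn - Wendle - Arlen at 13 km.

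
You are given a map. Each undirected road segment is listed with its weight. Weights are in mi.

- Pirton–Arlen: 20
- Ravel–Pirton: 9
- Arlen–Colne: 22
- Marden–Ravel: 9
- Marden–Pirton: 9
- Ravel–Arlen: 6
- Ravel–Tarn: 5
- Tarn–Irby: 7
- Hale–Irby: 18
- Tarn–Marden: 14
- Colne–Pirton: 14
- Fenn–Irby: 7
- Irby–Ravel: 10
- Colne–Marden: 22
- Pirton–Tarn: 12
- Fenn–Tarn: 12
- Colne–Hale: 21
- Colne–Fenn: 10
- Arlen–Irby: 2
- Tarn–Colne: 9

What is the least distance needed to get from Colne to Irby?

16 mi

Candidate routes:
Colne - Tarn - Irby: 9+7 = 16
Colne - Fenn - Irby: 10+7 = 17
Colne - Tarn - Ravel - Arlen - Irby: 9+5+6+2 = 22
The minimum is 16 mi via Colne - Tarn - Irby.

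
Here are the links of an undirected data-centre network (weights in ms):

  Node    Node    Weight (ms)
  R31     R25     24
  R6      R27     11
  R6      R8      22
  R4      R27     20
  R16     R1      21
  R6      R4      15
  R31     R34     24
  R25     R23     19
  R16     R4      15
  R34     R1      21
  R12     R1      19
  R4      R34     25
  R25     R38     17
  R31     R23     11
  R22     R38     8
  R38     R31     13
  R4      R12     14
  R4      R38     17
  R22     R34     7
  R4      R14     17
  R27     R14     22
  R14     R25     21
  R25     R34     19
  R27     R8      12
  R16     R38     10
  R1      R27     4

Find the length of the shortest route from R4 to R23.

Enumerating some paths:
R4 → R16 → R38 → R31 → R23: 15+10+13+11 = 49
R4 → R14 → R25 → R23: 17+21+19 = 57
R4 → R38 → R25 → R23: 17+17+19 = 53
R4 → R38 → R31 → R23: 17+13+11 = 41
The minimum is 41 ms via R4 → R38 → R31 → R23.

41 ms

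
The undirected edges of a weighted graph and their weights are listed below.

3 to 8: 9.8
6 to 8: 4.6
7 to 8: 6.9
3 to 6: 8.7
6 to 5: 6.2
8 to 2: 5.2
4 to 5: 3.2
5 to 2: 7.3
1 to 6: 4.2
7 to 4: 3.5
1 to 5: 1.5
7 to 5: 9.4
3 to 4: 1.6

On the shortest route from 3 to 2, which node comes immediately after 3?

4

Enumerating some paths:
3 - 8 - 2: 9.8+5.2 = 15
3 - 4 - 7 - 8 - 2: 1.6+3.5+6.9+5.2 = 17.2
3 - 6 - 8 - 2: 8.7+4.6+5.2 = 18.5
3 - 4 - 5 - 2: 1.6+3.2+7.3 = 12.1
Cheapest is 3 - 4 - 5 - 2 at 12.1.
So from 3 the first move is to 4.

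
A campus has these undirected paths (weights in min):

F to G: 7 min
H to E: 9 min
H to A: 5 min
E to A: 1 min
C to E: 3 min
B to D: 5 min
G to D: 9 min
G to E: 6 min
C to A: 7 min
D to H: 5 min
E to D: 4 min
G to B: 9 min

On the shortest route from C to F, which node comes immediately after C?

Compare a few routes:
C–A–E–G–F: 7+1+6+7 = 21
C–E–G–F: 3+6+7 = 16
Cheapest is C–E–G–F at 16 min.
So from C the first move is to E.

E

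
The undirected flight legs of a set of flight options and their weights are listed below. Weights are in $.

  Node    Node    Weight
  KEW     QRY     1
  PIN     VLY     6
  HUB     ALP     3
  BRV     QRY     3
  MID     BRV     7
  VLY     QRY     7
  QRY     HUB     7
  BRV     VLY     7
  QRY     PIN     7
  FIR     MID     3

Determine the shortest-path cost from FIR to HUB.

$20

Shortest distances from FIR:
FIR: 0
MID: 3  (via FIR)
BRV: 10  (via MID)
QRY: 13  (via BRV)
KEW: 14  (via QRY)
VLY: 17  (via BRV)
PIN: 20  (via QRY)
HUB: 20  (via QRY)
Shortest route: FIR–MID–BRV–QRY–HUB = $20.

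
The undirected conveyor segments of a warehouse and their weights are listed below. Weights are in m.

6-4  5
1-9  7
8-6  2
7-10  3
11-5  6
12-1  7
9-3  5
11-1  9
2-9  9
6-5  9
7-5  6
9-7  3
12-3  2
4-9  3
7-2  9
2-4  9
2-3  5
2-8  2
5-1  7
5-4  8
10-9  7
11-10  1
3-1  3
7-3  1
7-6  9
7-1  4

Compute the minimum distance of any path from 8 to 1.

Shortest distances from 8:
8: 0
2: 2  (via 8)
6: 2  (via 8)
3: 7  (via 2)
4: 7  (via 6)
7: 8  (via 3)
12: 9  (via 3)
1: 10  (via 3)
Shortest route: 8 → 2 → 3 → 1 = 10 m.

10 m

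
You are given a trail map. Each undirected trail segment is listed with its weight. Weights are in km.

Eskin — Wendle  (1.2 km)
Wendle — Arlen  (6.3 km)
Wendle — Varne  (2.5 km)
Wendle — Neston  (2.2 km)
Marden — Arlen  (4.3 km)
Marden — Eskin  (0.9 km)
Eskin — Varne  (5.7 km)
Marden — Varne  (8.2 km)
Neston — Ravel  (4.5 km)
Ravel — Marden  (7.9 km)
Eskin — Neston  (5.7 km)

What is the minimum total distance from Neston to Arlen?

Shortest distances from Neston:
Neston: 0
Wendle: 2.2  (via Neston)
Eskin: 3.4  (via Wendle)
Marden: 4.3  (via Eskin)
Ravel: 4.5  (via Neston)
Varne: 4.7  (via Wendle)
Arlen: 8.5  (via Wendle)
Shortest route: Neston–Wendle–Arlen = 8.5 km.

8.5 km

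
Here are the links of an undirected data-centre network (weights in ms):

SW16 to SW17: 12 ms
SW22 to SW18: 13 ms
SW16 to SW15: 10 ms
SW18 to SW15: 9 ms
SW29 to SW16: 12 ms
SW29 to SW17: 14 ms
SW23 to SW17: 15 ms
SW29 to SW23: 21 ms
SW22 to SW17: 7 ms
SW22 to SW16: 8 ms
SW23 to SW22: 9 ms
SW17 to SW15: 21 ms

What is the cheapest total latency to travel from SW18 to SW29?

Compare a few routes:
SW18 → SW15 → SW16 → SW29: 9+10+12 = 31
SW18 → SW22 → SW16 → SW29: 13+8+12 = 33
SW18 → SW22 → SW17 → SW29: 13+7+14 = 34
Cheapest is SW18 → SW15 → SW16 → SW29 at 31 ms.

31 ms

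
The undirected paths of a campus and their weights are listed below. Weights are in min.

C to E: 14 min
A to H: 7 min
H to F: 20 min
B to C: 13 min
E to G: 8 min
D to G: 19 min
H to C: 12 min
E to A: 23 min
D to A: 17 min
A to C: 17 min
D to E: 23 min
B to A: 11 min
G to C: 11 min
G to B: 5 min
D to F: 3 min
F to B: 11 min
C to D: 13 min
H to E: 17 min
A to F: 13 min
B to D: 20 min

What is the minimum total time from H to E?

17 min

Shortest distances from H:
H: 0
A: 7  (via H)
C: 12  (via H)
E: 17  (via H)
Shortest route: H–E = 17 min.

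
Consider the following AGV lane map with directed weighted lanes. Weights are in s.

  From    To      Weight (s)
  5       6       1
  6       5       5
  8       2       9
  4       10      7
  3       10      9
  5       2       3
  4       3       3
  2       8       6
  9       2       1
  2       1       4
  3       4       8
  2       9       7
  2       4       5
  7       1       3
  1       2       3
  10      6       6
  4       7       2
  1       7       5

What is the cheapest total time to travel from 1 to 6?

Settle nodes by increasing distance from 1:
1: 0
2: 3  (via 1)
7: 5  (via 1)
4: 8  (via 2)
8: 9  (via 2)
9: 10  (via 2)
3: 11  (via 4)
10: 15  (via 4)
6: 21  (via 10)
Shortest route: 1–2–4–10–6 = 21 s.

21 s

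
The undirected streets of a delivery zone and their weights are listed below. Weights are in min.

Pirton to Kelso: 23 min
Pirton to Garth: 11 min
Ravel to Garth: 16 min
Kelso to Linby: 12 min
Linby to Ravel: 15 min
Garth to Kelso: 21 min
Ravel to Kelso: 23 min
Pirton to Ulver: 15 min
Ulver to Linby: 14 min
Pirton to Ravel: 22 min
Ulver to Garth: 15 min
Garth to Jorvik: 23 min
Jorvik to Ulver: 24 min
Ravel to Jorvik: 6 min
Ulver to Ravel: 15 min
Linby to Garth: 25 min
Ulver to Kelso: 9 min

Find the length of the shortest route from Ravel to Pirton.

Compare a few routes:
Ravel–Garth–Pirton: 16+11 = 27
Ravel–Pirton: 22 = 22
Cheapest is Ravel–Pirton at 22 min.

22 min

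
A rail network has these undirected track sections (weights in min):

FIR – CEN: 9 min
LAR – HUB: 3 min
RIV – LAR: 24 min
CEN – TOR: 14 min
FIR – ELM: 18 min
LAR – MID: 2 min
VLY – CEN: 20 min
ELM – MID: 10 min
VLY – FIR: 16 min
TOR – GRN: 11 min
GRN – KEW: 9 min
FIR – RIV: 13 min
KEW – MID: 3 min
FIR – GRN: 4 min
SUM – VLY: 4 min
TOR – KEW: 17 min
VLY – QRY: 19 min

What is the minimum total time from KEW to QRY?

48 min

Settle nodes by increasing distance from KEW:
KEW: 0
MID: 3  (via KEW)
LAR: 5  (via MID)
HUB: 8  (via LAR)
GRN: 9  (via KEW)
ELM: 13  (via MID)
FIR: 13  (via GRN)
TOR: 17  (via KEW)
CEN: 22  (via FIR)
RIV: 26  (via FIR)
VLY: 29  (via FIR)
SUM: 33  (via VLY)
QRY: 48  (via VLY)
Shortest route: KEW → GRN → FIR → VLY → QRY = 48 min.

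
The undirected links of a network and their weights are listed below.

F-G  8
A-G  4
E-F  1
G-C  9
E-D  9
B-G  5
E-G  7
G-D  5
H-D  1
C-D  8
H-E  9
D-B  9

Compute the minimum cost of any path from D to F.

10

Enumerating some paths:
D → H → E → F: 1+9+1 = 11
D → E → F: 9+1 = 10
Cheapest is D → E → F at 10.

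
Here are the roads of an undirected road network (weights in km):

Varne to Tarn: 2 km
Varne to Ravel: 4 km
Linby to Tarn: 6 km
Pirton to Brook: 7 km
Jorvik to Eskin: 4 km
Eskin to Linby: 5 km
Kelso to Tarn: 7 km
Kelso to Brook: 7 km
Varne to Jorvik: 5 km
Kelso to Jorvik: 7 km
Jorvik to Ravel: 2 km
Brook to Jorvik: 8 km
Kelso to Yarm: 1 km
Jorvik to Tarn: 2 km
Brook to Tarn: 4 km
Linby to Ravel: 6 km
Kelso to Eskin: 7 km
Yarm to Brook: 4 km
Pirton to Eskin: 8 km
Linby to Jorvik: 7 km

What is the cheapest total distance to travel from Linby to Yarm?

Candidate routes:
Linby → Tarn → Brook → Yarm: 6+4+4 = 14
Linby → Tarn → Kelso → Yarm: 6+7+1 = 14
Linby → Jorvik → Kelso → Yarm: 7+7+1 = 15
Linby → Eskin → Kelso → Yarm: 5+7+1 = 13
Cheapest is Linby → Eskin → Kelso → Yarm at 13 km.

13 km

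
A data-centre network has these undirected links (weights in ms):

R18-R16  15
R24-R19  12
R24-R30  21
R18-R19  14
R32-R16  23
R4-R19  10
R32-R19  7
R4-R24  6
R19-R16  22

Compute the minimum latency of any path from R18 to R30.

47 ms

Settle nodes by increasing distance from R18:
R18: 0
R19: 14  (via R18)
R16: 15  (via R18)
R32: 21  (via R19)
R4: 24  (via R19)
R24: 26  (via R19)
R30: 47  (via R24)
Shortest route: R18 → R19 → R24 → R30 = 47 ms.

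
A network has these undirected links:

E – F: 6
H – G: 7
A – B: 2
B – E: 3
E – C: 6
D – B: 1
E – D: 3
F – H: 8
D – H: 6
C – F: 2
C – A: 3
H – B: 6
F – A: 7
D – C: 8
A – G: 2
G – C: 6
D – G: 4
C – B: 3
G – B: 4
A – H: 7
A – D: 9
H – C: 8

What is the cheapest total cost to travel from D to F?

6

Enumerating some paths:
D - B - A - F: 1+2+7 = 10
D - E - F: 3+6 = 9
D - B - A - C - F: 1+2+3+2 = 8
D - B - C - F: 1+3+2 = 6
Cheapest is D - B - C - F at 6.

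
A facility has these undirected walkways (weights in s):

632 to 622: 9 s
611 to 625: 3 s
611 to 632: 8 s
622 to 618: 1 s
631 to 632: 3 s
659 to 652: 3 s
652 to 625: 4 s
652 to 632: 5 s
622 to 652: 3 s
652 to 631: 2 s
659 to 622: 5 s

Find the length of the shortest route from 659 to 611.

10 s

Candidate routes:
659 → 652 → 625 → 611: 3+4+3 = 10
659 → 622 → 652 → 625 → 611: 5+3+4+3 = 15
The minimum is 10 s via 659 → 652 → 625 → 611.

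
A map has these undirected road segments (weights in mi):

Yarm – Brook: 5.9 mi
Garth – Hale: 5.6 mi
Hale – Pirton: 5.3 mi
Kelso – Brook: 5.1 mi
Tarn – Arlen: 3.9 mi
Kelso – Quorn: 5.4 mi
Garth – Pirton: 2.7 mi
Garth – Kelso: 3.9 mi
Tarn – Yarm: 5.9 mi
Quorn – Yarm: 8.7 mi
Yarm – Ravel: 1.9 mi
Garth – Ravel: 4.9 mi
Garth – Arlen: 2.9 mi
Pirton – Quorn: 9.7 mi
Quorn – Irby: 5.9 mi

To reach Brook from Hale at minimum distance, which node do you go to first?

Candidate routes:
Hale–Pirton–Garth–Kelso–Brook: 5.3+2.7+3.9+5.1 = 17
Hale–Garth–Kelso–Brook: 5.6+3.9+5.1 = 14.6
Hale–Garth–Ravel–Yarm–Brook: 5.6+4.9+1.9+5.9 = 18.3
Cheapest is Hale–Garth–Kelso–Brook at 14.6 mi.
So from Hale the first move is to Garth.

Garth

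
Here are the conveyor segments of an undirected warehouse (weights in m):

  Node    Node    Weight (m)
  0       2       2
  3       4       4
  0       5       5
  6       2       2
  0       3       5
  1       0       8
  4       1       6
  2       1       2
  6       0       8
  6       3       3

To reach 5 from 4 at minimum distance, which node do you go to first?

Enumerating some paths:
4–3–6–2–0–5: 4+3+2+2+5 = 16
4–3–0–5: 4+5+5 = 14
4–1–2–0–5: 6+2+2+5 = 15
4–1–0–5: 6+8+5 = 19
Cheapest is 4–3–0–5 at 14 m.
So from 4 the first move is to 3.

3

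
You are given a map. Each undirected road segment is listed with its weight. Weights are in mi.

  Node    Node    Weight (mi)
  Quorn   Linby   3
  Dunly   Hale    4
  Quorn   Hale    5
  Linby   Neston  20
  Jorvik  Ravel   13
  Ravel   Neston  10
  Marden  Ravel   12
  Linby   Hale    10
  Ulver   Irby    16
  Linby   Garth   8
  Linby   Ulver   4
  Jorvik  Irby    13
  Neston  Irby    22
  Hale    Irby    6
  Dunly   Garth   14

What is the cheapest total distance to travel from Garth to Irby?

Shortest distances from Garth:
Garth: 0
Linby: 8  (via Garth)
Quorn: 11  (via Linby)
Ulver: 12  (via Linby)
Dunly: 14  (via Garth)
Hale: 16  (via Quorn)
Irby: 22  (via Hale)
Shortest route: Garth–Linby–Quorn–Hale–Irby = 22 mi.

22 mi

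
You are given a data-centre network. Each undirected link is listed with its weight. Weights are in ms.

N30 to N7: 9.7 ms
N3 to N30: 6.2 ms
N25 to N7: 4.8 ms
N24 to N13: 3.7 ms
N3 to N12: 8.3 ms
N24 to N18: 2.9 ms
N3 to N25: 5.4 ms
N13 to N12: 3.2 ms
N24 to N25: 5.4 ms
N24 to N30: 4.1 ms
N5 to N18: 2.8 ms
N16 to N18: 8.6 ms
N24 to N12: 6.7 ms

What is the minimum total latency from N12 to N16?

Running Dijkstra from N12:
N12: 0
N13: 3.2  (via N12)
N24: 6.7  (via N12)
N3: 8.3  (via N12)
N18: 9.6  (via N24)
N30: 10.8  (via N24)
N25: 12.1  (via N24)
N5: 12.4  (via N18)
N7: 16.9  (via N25)
N16: 18.2  (via N18)
Shortest route: N12 → N24 → N18 → N16 = 18.2 ms.

18.2 ms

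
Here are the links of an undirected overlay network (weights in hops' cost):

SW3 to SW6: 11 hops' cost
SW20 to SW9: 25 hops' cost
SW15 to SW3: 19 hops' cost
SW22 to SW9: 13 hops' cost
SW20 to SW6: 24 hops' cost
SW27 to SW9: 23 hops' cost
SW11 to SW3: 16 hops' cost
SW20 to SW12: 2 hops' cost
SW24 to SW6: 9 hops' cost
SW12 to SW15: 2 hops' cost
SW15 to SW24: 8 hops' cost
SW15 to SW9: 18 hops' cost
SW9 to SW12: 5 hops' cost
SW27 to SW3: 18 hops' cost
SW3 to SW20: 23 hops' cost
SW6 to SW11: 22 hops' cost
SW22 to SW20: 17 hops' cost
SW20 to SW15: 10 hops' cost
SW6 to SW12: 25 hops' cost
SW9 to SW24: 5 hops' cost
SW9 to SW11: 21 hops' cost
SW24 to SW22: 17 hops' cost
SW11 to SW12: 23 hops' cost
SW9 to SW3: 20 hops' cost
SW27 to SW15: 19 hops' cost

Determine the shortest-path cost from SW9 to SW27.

Shortest distances from SW9:
SW9: 0
SW24: 5  (via SW9)
SW12: 5  (via SW9)
SW20: 7  (via SW12)
SW15: 7  (via SW12)
SW22: 13  (via SW9)
SW6: 14  (via SW24)
SW3: 20  (via SW9)
SW11: 21  (via SW9)
SW27: 23  (via SW9)
Shortest route: SW9–SW27 = 23 hops' cost.

23 hops' cost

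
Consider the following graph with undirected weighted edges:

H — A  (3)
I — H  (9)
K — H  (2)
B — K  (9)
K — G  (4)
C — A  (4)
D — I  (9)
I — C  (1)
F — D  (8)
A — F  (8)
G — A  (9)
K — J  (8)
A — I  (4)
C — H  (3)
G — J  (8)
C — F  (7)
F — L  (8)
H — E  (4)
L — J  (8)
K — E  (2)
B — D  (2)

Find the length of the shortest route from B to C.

Running Dijkstra from B:
B: 0
D: 2  (via B)
K: 9  (via B)
F: 10  (via D)
E: 11  (via K)
H: 11  (via K)
I: 11  (via D)
C: 12  (via I)
Shortest route: B–D–I–C = 12.

12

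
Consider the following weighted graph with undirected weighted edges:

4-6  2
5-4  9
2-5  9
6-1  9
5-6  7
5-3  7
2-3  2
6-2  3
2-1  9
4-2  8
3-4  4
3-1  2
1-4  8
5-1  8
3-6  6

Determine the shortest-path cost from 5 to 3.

7

Candidate routes:
5 → 1 → 3: 8+2 = 10
5 → 3: 7 = 7
The minimum is 7 via 5 → 3.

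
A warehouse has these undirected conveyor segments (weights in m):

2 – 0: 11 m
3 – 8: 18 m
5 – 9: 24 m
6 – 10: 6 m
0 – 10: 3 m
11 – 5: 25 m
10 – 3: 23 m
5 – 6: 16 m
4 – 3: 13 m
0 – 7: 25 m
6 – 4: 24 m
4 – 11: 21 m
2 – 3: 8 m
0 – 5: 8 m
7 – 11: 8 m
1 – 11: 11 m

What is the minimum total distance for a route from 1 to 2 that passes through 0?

55 m

Best 1 to 0: 1 → 11 → 7 → 0 costing 44
Best 0 to 2: 0 → 2 costing 11
Total via 0: 44 + 11 = 55 m.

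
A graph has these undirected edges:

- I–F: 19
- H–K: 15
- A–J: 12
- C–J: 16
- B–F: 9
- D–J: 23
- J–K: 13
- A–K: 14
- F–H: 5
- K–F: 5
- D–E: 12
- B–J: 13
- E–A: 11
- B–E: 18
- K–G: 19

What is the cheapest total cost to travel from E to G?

44

Running Dijkstra from E:
E: 0
A: 11  (via E)
D: 12  (via E)
B: 18  (via E)
J: 23  (via A)
K: 25  (via A)
F: 27  (via B)
H: 32  (via F)
C: 39  (via J)
G: 44  (via K)
Shortest route: E → A → K → G = 44.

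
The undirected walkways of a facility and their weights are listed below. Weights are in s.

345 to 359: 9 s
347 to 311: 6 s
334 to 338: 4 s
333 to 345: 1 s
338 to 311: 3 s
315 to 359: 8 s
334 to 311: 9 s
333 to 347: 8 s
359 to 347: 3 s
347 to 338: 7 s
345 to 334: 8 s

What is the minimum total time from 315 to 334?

22 s

Candidate routes:
315–359–345–334: 8+9+8 = 25
315–359–347–311–338–334: 8+3+6+3+4 = 24
315–359–347–338–334: 8+3+7+4 = 22
The minimum is 22 s via 315–359–347–338–334.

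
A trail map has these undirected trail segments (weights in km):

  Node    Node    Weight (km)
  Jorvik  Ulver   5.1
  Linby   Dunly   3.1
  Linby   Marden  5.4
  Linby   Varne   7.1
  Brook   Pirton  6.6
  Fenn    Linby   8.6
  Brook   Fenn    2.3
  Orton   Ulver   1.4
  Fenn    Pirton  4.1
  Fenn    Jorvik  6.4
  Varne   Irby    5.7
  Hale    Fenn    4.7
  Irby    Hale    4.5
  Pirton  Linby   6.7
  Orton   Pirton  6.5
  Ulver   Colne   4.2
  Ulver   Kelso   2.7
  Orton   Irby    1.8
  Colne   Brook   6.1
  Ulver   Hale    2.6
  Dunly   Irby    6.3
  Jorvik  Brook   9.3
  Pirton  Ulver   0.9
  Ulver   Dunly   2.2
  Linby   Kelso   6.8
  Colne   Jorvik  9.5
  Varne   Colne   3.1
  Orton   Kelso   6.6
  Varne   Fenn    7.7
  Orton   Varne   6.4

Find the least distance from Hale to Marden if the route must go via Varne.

Shortest Hale→Varne: Hale → Ulver → Colne → Varne = 9.9
Best Varne to Marden: Varne → Linby → Marden costing 12.5
Total via Varne: 9.9 + 12.5 = 22.4 km.

22.4 km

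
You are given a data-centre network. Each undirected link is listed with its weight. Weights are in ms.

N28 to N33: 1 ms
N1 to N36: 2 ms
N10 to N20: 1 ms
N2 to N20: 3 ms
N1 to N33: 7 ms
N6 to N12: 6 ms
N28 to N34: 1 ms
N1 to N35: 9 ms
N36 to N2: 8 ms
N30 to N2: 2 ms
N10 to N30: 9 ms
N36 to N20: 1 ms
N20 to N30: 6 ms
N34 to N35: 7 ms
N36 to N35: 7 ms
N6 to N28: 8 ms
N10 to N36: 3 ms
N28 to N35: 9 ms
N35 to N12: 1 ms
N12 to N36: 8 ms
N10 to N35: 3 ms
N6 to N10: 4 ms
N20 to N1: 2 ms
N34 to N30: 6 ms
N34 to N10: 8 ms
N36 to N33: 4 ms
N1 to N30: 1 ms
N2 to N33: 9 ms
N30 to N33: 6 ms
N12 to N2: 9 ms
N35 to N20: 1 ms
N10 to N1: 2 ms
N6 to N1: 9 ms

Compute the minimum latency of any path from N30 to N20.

3 ms

Enumerating some paths:
N30 - N1 - N20: 1+2 = 3
N30 - N2 - N20: 2+3 = 5
N30 - N1 - N10 - N20: 1+2+1 = 4
N30 - N1 - N36 - N20: 1+2+1 = 4
Cheapest is N30 - N1 - N20 at 3 ms.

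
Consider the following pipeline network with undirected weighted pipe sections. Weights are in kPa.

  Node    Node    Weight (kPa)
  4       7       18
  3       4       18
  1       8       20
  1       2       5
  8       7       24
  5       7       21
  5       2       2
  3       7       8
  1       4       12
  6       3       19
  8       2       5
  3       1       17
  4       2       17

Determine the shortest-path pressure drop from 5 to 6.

43 kPa

Candidate routes:
5 → 2 → 1 → 4 → 3 → 6: 2+5+12+18+19 = 56
5 → 2 → 4 → 3 → 6: 2+17+18+19 = 56
5 → 2 → 1 → 3 → 6: 2+5+17+19 = 43
5 → 7 → 3 → 6: 21+8+19 = 48
The minimum is 43 kPa via 5 → 2 → 1 → 3 → 6.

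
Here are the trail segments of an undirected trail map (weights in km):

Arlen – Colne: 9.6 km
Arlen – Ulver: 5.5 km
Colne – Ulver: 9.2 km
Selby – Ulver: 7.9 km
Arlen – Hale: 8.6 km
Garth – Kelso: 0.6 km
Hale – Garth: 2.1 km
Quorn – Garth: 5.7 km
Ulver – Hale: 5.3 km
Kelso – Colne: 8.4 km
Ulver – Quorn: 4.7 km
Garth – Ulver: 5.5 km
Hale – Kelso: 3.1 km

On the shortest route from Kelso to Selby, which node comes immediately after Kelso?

Enumerating some paths:
Kelso - Garth - Ulver - Selby: 0.6+5.5+7.9 = 14
Kelso - Garth - Hale - Ulver - Selby: 0.6+2.1+5.3+7.9 = 15.9
Cheapest is Kelso - Garth - Ulver - Selby at 14 km.
So from Kelso the first move is to Garth.

Garth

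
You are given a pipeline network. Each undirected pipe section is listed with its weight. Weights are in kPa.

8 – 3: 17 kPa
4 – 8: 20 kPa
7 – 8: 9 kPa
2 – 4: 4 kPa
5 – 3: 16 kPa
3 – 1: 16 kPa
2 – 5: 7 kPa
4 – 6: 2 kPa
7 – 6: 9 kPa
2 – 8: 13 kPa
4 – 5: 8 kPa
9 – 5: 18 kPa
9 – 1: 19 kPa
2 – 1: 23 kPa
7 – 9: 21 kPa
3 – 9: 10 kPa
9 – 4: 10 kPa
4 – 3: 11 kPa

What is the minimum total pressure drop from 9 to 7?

Settle nodes by increasing distance from 9:
9: 0
3: 10  (via 9)
4: 10  (via 9)
6: 12  (via 4)
2: 14  (via 4)
5: 18  (via 9)
1: 19  (via 9)
7: 21  (via 9)
Shortest route: 9 → 7 = 21 kPa.

21 kPa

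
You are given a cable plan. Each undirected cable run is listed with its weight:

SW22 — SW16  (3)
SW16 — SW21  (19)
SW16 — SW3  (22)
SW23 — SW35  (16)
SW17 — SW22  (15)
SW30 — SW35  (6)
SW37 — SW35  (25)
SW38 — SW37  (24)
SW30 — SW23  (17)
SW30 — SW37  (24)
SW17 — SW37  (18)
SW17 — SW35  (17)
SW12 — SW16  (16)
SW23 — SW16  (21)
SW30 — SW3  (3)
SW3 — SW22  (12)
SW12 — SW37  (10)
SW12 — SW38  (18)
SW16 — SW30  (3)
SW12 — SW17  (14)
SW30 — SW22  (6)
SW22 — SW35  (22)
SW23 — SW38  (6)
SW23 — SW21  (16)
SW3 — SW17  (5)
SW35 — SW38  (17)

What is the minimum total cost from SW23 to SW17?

25

Compare a few routes:
SW23 - SW30 - SW3 - SW17: 17+3+5 = 25
SW23 - SW35 - SW30 - SW3 - SW17: 16+6+3+5 = 30
Cheapest is SW23 - SW30 - SW3 - SW17 at 25.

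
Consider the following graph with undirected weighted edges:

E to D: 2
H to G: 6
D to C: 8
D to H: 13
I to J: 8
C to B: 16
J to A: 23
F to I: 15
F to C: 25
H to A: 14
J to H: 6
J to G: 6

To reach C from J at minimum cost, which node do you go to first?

Enumerating some paths:
J - H - D - C: 6+13+8 = 27
J - I - F - C: 8+15+25 = 48
J - G - H - D - C: 6+6+13+8 = 33
Cheapest is J - H - D - C at 27.
So from J the first move is to H.

H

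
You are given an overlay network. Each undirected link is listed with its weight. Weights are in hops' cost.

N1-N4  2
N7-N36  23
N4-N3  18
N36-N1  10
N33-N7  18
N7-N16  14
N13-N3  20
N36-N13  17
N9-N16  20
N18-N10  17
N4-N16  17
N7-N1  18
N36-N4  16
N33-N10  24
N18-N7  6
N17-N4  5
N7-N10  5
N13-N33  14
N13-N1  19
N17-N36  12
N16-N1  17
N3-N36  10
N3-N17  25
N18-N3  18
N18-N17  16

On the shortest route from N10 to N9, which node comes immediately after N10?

Compare a few routes:
N10 → N18 → N7 → N16 → N9: 17+6+14+20 = 57
N10 → N7 → N16 → N9: 5+14+20 = 39
Cheapest is N10 → N7 → N16 → N9 at 39 hops' cost.
So from N10 the first move is to N7.

N7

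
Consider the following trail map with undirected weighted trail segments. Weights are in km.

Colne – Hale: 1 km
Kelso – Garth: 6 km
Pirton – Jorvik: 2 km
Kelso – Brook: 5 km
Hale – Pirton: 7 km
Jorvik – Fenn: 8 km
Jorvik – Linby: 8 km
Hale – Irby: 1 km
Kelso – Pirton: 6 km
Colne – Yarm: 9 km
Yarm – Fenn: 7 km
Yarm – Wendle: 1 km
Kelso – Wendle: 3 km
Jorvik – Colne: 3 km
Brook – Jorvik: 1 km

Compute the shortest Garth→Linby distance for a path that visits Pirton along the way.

22 km

Shortest Garth→Pirton: Garth–Kelso–Pirton = 12
Best Pirton to Linby: Pirton–Jorvik–Linby costing 10
Total via Pirton: 12 + 10 = 22 km.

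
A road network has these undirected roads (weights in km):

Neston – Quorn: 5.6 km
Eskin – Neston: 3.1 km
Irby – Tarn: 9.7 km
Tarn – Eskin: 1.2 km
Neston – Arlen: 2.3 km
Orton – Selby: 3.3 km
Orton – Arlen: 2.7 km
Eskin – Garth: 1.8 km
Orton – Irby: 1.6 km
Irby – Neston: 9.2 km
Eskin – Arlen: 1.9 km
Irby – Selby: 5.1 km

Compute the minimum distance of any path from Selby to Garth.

9.7 km

Candidate routes:
Selby - Orton - Arlen - Eskin - Garth: 3.3+2.7+1.9+1.8 = 9.7
Selby - Irby - Orton - Arlen - Eskin - Garth: 5.1+1.6+2.7+1.9+1.8 = 13.1
Selby - Orton - Arlen - Neston - Eskin - Garth: 3.3+2.7+2.3+3.1+1.8 = 13.2
The minimum is 9.7 km via Selby - Orton - Arlen - Eskin - Garth.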